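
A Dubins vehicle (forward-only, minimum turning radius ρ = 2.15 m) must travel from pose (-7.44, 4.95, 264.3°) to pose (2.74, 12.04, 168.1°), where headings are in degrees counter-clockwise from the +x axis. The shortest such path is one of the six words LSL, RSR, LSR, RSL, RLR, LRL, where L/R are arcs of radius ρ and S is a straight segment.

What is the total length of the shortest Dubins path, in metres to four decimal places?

Let ψ = atan2(Δy, Δx) = atan2(7.09, 10.18) = 34.8558° be the start→goal bearing.
Normalize: d = |goal − start| / ρ = 12.405664/2.15 = 5.770076, α = (θ_start − ψ) mod 360° = 229.4442° = 4.004557 rad, β = (θ_goal − ψ) mod 360° = 133.2442° = 2.325550 rad.
Common terms: sin α = -0.759773, cos α = -0.650188, sin β = 0.728440, cos β = -0.685109, cos(α−β) = -0.107999, d² = 33.293780. Work in radians in the unit-radius frame; every candidate has L = ρ·(t + p + q).
LSL: p² = 2 + d² − 2cos(α−β) + 2d(sin α − sin β) = 18.335569; p = √p² = 4.282005; φ = atan2(cos β − cos α, d + sin α − sin β) = -0.008155 rad; t = (φ − α) mod 2π = 2.270473 rad, q = (β − φ) mod 2π = 2.333705 rad → L = 2.15·(2.270473 + 4.282005 + 2.333705) = 2.15·8.886184 = 19.105295 m
RSR: p² = 2 + d² − 2cos(α−β) + 2d(sin β − sin α) = 52.683989; p = √p² = 7.258374; φ = atan2(cos α − cos β, d − sin α + sin β) = 0.004811 rad; t = (α − φ) mod 2π = 3.999745 rad, q = (φ − β) mod 2π = 3.962447 rad → L = 2.15·(3.999745 + 7.258374 + 3.962447) = 2.15·15.220566 = 32.724216 m
LSR: p² = d² − 2 + 2cos(α−β) + 2d(sin α + sin β) = 30.716199; p = √p² = 5.542220; φ = atan2(−cos α − cos β, d + sin α + sin β) − atan2(−2, p) = 0.574936 rad; t = (φ − α) mod 2π = 2.853564 rad, q = (φ − β) mod 2π = 4.532571 rad → L = 2.15·(2.853564 + 5.542220 + 4.532571) = 2.15·12.928355 = 27.795963 m
RSL: p² = d² − 2 + 2cos(α−β) − 2d(sin α + sin β) = 31.439364; p = √p² = 5.607082; φ = atan2(cos α + cos β, d − sin α − sin β) − atan2(2, p) = -0.568852 rad; t = (α − φ) mod 2π = 4.573408 rad, q = (β − φ) mod 2π = 2.894401 rad → L = 2.15·(4.573408 + 5.607082 + 2.894401) = 2.15·13.074891 = 28.111016 m
RLR: c = (6 − d² + 2cos(α−β) + 2d(sin α − sin β))/8 = -5.585499, |c| > 1 → infeasible
LRL: c = (6 − d² + 2cos(α−β) − 2d(sin α − sin β))/8 = -1.291946, |c| > 1 → infeasible
Shortest: LSL with L = 19.105295 m ≈ 19.1053 m

19.1053 m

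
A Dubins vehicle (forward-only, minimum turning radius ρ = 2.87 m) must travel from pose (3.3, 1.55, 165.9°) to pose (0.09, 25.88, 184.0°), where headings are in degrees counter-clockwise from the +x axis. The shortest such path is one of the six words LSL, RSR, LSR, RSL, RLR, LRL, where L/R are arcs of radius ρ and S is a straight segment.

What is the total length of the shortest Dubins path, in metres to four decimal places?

27.3052 m

Let ψ = atan2(Δy, Δx) = atan2(24.33, -3.21) = 97.5160° be the start→goal bearing.
Normalize: d = |goal − start| / ρ = 24.540844/2.87 = 8.550817, α = (θ_start − ψ) mod 360° = 68.3840° = 1.193527 rad, β = (θ_goal − ψ) mod 360° = 86.4840° = 1.509431 rad.
Common terms: sin α = 0.929674, cos α = 0.368384, sin β = 0.998118, cos β = 0.061327, cos(α−β) = 0.950516, d² = 73.116464. Work in radians in the unit-radius frame; every candidate has L = ρ·(t + p + q).
LSL: p² = 2 + d² − 2cos(α−β) + 2d(sin α − sin β) = 72.044931; p = √p² = 8.487929; φ = atan2(cos β − cos α, d + sin α − sin β) = -0.036184 rad; t = (φ − α) mod 2π = 5.053475 rad, q = (β − φ) mod 2π = 1.545615 rad → L = 2.87·(5.053475 + 8.487929 + 1.545615) = 2.87·15.087018 = 43.299743 m
RSR: p² = 2 + d² − 2cos(α−β) + 2d(sin β − sin α) = 74.385934; p = √p² = 8.624728; φ = atan2(cos α − cos β, d − sin α + sin β) = 0.035609 rad; t = (α − φ) mod 2π = 1.157917 rad, q = (φ − β) mod 2π = 4.809364 rad → L = 2.87·(1.157917 + 8.624728 + 4.809364) = 2.87·14.592009 = 41.879065 m
LSR: p² = d² − 2 + 2cos(α−β) + 2d(sin α + sin β) = 105.985881; p = √p² = 10.294944; φ = atan2(−cos α − cos β, d + sin α + sin β) − atan2(−2, p) = 0.150895 rad; t = (φ − α) mod 2π = 5.240553 rad, q = (φ − β) mod 2π = 4.924649 rad → L = 2.87·(5.240553 + 10.294944 + 4.924649) = 2.87·20.460146 = 58.720620 m
RSL: p² = d² − 2 + 2cos(α−β) − 2d(sin α + sin β) = 40.049109; p = √p² = 6.328437; φ = atan2(cos α + cos β, d − sin α − sin β) − atan2(2, p) = -0.241311 rad; t = (α − φ) mod 2π = 1.434837 rad, q = (β − φ) mod 2π = 1.750742 rad → L = 2.87·(1.434837 + 6.328437 + 1.750742) = 2.87·9.514016 = 27.305225 m
RLR: c = (6 − d² + 2cos(α−β) + 2d(sin α − sin β))/8 = -8.298242, |c| > 1 → infeasible
LRL: c = (6 − d² + 2cos(α−β) − 2d(sin α − sin β))/8 = -8.005616, |c| > 1 → infeasible
Shortest: RSL with L = 27.305225 m ≈ 27.3052 m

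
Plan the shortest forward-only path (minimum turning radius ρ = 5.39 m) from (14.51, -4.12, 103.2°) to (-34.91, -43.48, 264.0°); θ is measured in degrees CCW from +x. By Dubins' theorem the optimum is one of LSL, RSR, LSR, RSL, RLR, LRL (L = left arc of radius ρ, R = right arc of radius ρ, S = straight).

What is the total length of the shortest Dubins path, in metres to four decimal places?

69.9310 m

Let ψ = atan2(Δy, Δx) = atan2(-39.36, -49.42) = -141.4648° be the start→goal bearing.
Normalize: d = |goal − start| / ρ = 63.178683/5.39 = 11.721463, α = (θ_start − ψ) mod 360° = 244.6648° = 4.270207 rad, β = (θ_goal − ψ) mod 360° = 45.4648° = 0.793511 rad.
Common terms: sin α = -0.903820, cos α = -0.427913, sin β = 0.712820, cos β = 0.701347, cos(α−β) = -0.944376, d² = 137.392684. Work in radians in the unit-radius frame; every candidate has L = ρ·(t + p + q).
LSL: p² = 2 + d² − 2cos(α−β) + 2d(sin α − sin β) = 103.382665; p = √p² = 10.167727; φ = atan2(cos β − cos α, d + sin α − sin β) = 0.111293 rad; t = (φ − α) mod 2π = 2.124271 rad, q = (β − φ) mod 2π = 0.682218 rad → L = 5.39·(2.124271 + 10.167727 + 0.682218) = 5.39·12.974216 = 69.931025 m
RSR: p² = 2 + d² − 2cos(α−β) + 2d(sin β − sin α) = 179.180209; p = √p² = 13.385821; φ = atan2(cos α − cos β, d − sin α + sin β) = -0.084463 rad; t = (α − φ) mod 2π = 4.354670 rad, q = (φ − β) mod 2π = 5.405212 rad → L = 5.39·(4.354670 + 13.385821 + 5.405212) = 5.39·23.145702 = 124.755336 m
LSR: p² = d² − 2 + 2cos(α−β) + 2d(sin α + sin β) = 129.026333; p = √p² = 11.358976; φ = atan2(−cos α − cos β, d + sin α + sin β) − atan2(−2, p) = 0.150576 rad; t = (φ − α) mod 2π = 2.163555 rad, q = (φ − β) mod 2π = 5.640251 rad → L = 5.39·(2.163555 + 11.358976 + 5.640251) = 5.39·19.162781 = 103.287390 m
RSL: p² = d² − 2 + 2cos(α−β) − 2d(sin α + sin β) = 137.981530; p = √p² = 11.746554; φ = atan2(cos α + cos β, d − sin α − sin β) − atan2(2, p) = -0.145696 rad; t = (α − φ) mod 2π = 4.415903 rad, q = (β − φ) mod 2π = 0.939207 rad → L = 5.39·(4.415903 + 11.746554 + 0.939207) = 5.39·17.101663 = 92.177966 m
RLR: c = (6 − d² + 2cos(α−β) + 2d(sin α − sin β))/8 = -21.397526, |c| > 1 → infeasible
LRL: c = (6 − d² + 2cos(α−β) − 2d(sin α − sin β))/8 = -11.922833, |c| > 1 → infeasible
Shortest: LSL with L = 69.931025 m ≈ 69.9310 m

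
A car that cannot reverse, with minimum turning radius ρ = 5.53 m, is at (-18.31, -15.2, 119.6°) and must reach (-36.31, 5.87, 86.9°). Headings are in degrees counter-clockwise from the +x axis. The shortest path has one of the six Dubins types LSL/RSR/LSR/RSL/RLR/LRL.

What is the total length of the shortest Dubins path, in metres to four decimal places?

28.1713 m

Let ψ = atan2(Δy, Δx) = atan2(21.07, -18.00) = 130.5071° be the start→goal bearing.
Normalize: d = |goal − start| / ρ = 27.711819/5.53 = 5.011179, α = (θ_start − ψ) mod 360° = 349.0929° = 6.092820 rad, β = (θ_goal − ψ) mod 360° = 316.3929° = 5.522098 rad.
Common terms: sin α = -0.189217, cos α = 0.981935, sin β = -0.689709, cos β = 0.724086, cos(α−β) = 0.841511, d² = 25.111913. Work in radians in the unit-radius frame; every candidate has L = ρ·(t + p + q).
LSL: p² = 2 + d² − 2cos(α−β) + 2d(sin α − sin β) = 30.445002; p = √p² = 5.517699; φ = atan2(cos β − cos α, d + sin α − sin β) = -0.046748 rad; t = (φ − α) mod 2π = 0.143617 rad, q = (β − φ) mod 2π = 5.568846 rad → L = 5.53·(0.143617 + 5.517699 + 5.568846) = 5.53·11.230162 = 62.102794 m
RSR: p² = 2 + d² − 2cos(α−β) + 2d(sin β − sin α) = 20.412780; p = √p² = 4.518051; φ = atan2(cos α − cos β, d − sin α + sin β) = 0.057102 rad; t = (α − φ) mod 2π = 6.035719 rad, q = (φ − β) mod 2π = 0.818189 rad → L = 5.53·(6.035719 + 4.518051 + 0.818189) = 5.53·11.371958 = 62.886930 m
LSR: p² = d² − 2 + 2cos(α−β) + 2d(sin α + sin β) = 15.986018; p = √p² = 3.998252; φ = atan2(−cos α − cos β, d + sin α + sin β) − atan2(−2, p) = 0.072283 rad; t = (φ − α) mod 2π = 0.262648 rad, q = (φ − β) mod 2π = 0.833371 rad → L = 5.53·(0.262648 + 3.998252 + 0.833371) = 5.53·5.094271 = 28.171320 m
RSL: p² = d² − 2 + 2cos(α−β) − 2d(sin α + sin β) = 33.603851; p = √p² = 5.796883; φ = atan2(cos α + cos β, d − sin α − sin β) − atan2(2, p) = -0.050298 rad; t = (α − φ) mod 2π = 6.143118 rad, q = (β − φ) mod 2π = 5.572396 rad → L = 5.53·(6.143118 + 5.796883 + 5.572396) = 5.53·17.512397 = 96.843556 m
RLR: c = (6 − d² + 2cos(α−β) + 2d(sin α − sin β))/8 = -1.551598, |c| > 1 → infeasible
LRL: c = (6 − d² + 2cos(α−β) − 2d(sin α − sin β))/8 = -2.805625, |c| > 1 → infeasible
Shortest: LSR with L = 28.171320 m ≈ 28.1713 m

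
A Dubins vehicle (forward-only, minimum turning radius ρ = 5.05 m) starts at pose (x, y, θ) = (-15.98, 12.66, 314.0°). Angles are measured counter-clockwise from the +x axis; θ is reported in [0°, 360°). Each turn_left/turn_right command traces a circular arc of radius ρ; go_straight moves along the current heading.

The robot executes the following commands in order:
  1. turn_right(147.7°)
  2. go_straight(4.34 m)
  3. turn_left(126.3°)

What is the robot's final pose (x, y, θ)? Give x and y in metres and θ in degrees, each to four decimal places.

(-30.8835, -1.5735, 292.6000°)

set_pose: (x, y, θ) = (-15.9800, 12.6600, 314.0000°), ρ = 5.05
turn_right(147.7°): centre at ρ to the right, rotate −147.7° → (-20.8087, 4.2457, 166.3000°)
go_straight(4.34): x += 4.34·cos θ, y += 4.34·sin θ → (-25.0252, 5.2735, 166.3000°)
turn_left(126.3°): centre at ρ to the left, rotate +126.3° → (-30.8835, -1.5735, 292.6000°)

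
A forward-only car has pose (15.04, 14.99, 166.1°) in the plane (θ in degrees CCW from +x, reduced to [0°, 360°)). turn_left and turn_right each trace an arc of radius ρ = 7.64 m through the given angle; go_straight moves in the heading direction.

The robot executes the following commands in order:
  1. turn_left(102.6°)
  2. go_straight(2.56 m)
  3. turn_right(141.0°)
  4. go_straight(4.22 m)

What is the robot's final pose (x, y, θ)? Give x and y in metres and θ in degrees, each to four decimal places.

(-10.7551, 4.0279, 127.7000°)

set_pose: (x, y, θ) = (15.0400, 14.9900, 166.1000°), ρ = 7.64
turn_left(102.6°): centre at ρ to the left, rotate +102.6° → (5.5666, 7.7471, 268.7000°)
go_straight(2.56): x += 2.56·cos θ, y += 2.56·sin θ → (5.5085, 5.1877, 268.7000°)
turn_right(141.0°): centre at ρ to the right, rotate −141.0° → (-8.1744, 0.6890, 127.7000°)
go_straight(4.22): x += 4.22·cos θ, y += 4.22·sin θ → (-10.7551, 4.0279, 127.7000°)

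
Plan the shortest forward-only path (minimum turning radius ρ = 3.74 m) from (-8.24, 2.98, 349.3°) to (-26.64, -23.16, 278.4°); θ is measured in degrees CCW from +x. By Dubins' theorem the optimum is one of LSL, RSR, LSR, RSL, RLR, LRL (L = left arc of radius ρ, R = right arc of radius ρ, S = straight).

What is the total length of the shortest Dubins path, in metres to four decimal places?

37.0721 m

Let ψ = atan2(Δy, Δx) = atan2(-26.14, -18.40) = -125.1418° be the start→goal bearing.
Normalize: d = |goal − start| / ρ = 31.966539/3.74 = 8.547203, α = (θ_start − ψ) mod 360° = 114.4418° = 1.997386 rad, β = (θ_goal − ψ) mod 360° = 43.5418° = 0.759948 rad.
Common terms: sin α = 0.910382, cos α = -0.413769, sin β = 0.688884, cos β = 0.724872, cos(α−β) = 0.327218, d² = 73.054677. Work in radians in the unit-radius frame; every candidate has L = ρ·(t + p + q).
LSL: p² = 2 + d² − 2cos(α−β) + 2d(sin α − sin β) = 78.186628; p = √p² = 8.842320; φ = atan2(cos β − cos α, d + sin α − sin β) = 0.129130 rad; t = (φ − α) mod 2π = 4.414929 rad, q = (β − φ) mod 2π = 0.630817 rad → L = 3.74·(4.414929 + 8.842320 + 0.630817) = 3.74·13.888067 = 51.941371 m
RSR: p² = 2 + d² − 2cos(α−β) + 2d(sin β − sin α) = 70.613855; p = √p² = 8.403205; φ = atan2(cos α − cos β, d − sin α + sin β) = -0.135919 rad; t = (α − φ) mod 2π = 2.133305 rad, q = (φ − β) mod 2π = 5.387319 rad → L = 3.74·(2.133305 + 8.403205 + 5.387319) = 3.74·15.923829 = 59.555120 m
LSR: p² = d² − 2 + 2cos(α−β) + 2d(sin α + sin β) = 99.047608; p = √p² = 9.952266; φ = atan2(−cos α − cos β, d + sin α + sin β) − atan2(−2, p) = 0.167666 rad; t = (φ − α) mod 2π = 4.453465 rad, q = (φ − β) mod 2π = 5.690904 rad → L = 3.74·(4.453465 + 9.952266 + 5.690904) = 3.74·20.096636 = 75.161417 m
RSL: p² = d² − 2 + 2cos(α−β) − 2d(sin α + sin β) = 44.370618; p = √p² = 6.661127; φ = atan2(cos α + cos β, d − sin α − sin β) − atan2(2, p) = -0.246939 rad; t = (α − φ) mod 2π = 2.244325 rad, q = (β − φ) mod 2π = 1.006887 rad → L = 3.74·(2.244325 + 6.661127 + 1.006887) = 3.74·9.912339 = 37.072150 m
RLR: c = (6 − d² + 2cos(α−β) + 2d(sin α − sin β))/8 = -7.826732, |c| > 1 → infeasible
LRL: c = (6 − d² + 2cos(α−β) − 2d(sin α − sin β))/8 = -8.773328, |c| > 1 → infeasible
Shortest: RSL with L = 37.072150 m ≈ 37.0721 m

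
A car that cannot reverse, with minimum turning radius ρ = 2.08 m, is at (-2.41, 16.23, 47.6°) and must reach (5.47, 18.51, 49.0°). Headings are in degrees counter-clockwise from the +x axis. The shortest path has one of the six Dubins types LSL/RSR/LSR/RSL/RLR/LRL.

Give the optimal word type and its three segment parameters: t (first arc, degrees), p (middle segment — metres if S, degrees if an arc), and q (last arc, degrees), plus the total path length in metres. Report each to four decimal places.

RSL: t = 37.7909°, p = 5.5643 m, q = 39.1909°, L = 8.3589 m

Let ψ = atan2(Δy, Δx) = atan2(2.28, 7.88) = 16.1373° be the start→goal bearing.
Normalize: d = |goal − start| / ρ = 8.203219/2.08 = 3.943855, α = (θ_start − ψ) mod 360° = 31.4627° = 0.549128 rad, β = (θ_goal − ψ) mod 360° = 32.8627° = 0.573563 rad.
Common terms: sin α = 0.521944, cos α = 0.852980, sin β = 0.542628, cos β = 0.839973, cos(α−β) = 0.999701, d² = 15.553994. Work in radians in the unit-radius frame; every candidate has L = ρ·(t + p + q).
LSL: p² = 2 + d² − 2cos(α−β) + 2d(sin α − sin β) = 15.391439; p = √p² = 3.923192; φ = atan2(cos β − cos α, d + sin α − sin β) = -0.003315 rad; t = (φ − α) mod 2π = 5.730742 rad, q = (β − φ) mod 2π = 0.576878 rad → L = 2.08·(5.730742 + 3.923192 + 0.576878) = 2.08·10.230812 = 21.280090 m
RSR: p² = 2 + d² − 2cos(α−β) + 2d(sin β − sin α) = 15.717743; p = √p² = 3.964561; φ = atan2(cos α − cos β, d − sin α + sin β) = 0.003281 rad; t = (α − φ) mod 2π = 0.545847 rad, q = (φ − β) mod 2π = 5.712903 rad → L = 2.08·(0.545847 + 3.964561 + 5.712903) = 2.08·10.223312 = 21.264488 m
LSR: p² = d² − 2 + 2cos(α−β) + 2d(sin α + sin β) = 23.950431; p = √p² = 4.893918; φ = atan2(−cos α − cos β, d + sin α + sin β) − atan2(−2, p) = 0.061995 rad; t = (φ − α) mod 2π = 5.796052 rad, q = (φ − β) mod 2π = 5.771618 rad → L = 2.08·(5.796052 + 4.893918 + 5.771618) = 2.08·16.461588 = 34.240103 m
RSL: p² = d² − 2 + 2cos(α−β) − 2d(sin α + sin β) = 7.156363; p = √p² = 2.675138; φ = atan2(cos α + cos β, d − sin α − sin β) − atan2(2, p) = -0.110447 rad; t = (α − φ) mod 2π = 0.659575 rad, q = (β − φ) mod 2π = 0.684010 rad → L = 2.08·(0.659575 + 2.675138 + 0.684010) = 2.08·4.018723 = 8.358944 m
RLR: c = (6 − d² + 2cos(α−β) + 2d(sin α − sin β))/8 = -0.964718; p = 2π − arccos c = 3.408019 rad; φ = atan2(cos α − cos β, d − sin α + sin β) = 0.003281 rad; t = (α − φ + p/2) mod 2π = 2.249857 rad, q = (α − β − t + p) mod 2π = 1.133728 rad → L = 2.08·(2.249857 + 3.408019 + 1.133728) = 2.08·6.791604 = 14.126536 m
LRL: c = (6 − d² + 2cos(α−β) − 2d(sin α − sin β))/8 = -0.923930; p = 2π − arccos c = 3.534160 rad; φ = atan2(cos β − cos α, d + sin α − sin β) = -0.003315 rad; t = (φ − α + p/2) mod 2π = 1.214637 rad, q = (β − α − t + p) mod 2π = 2.343958 rad → L = 2.08·(1.214637 + 3.534160 + 2.343958) = 2.08·7.092755 = 14.752930 m
Shortest: RSL with L = 8.358944 m ≈ 8.3589 m
Convert RSL to answer units (arcs ×180/π): t = 0.659575·180/π = 37.7909°, p = ρ·p = 2.08·2.675138 = 5.5643 m, q = 0.684010·180/π = 39.1909°, L = 8.3589 m.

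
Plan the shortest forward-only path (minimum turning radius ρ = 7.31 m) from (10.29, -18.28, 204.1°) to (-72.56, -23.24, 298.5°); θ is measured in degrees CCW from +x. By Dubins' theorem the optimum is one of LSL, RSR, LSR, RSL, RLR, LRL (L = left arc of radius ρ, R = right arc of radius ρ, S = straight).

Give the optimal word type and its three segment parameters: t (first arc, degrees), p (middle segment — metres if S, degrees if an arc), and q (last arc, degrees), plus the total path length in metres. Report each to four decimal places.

RSL: t = 29.1834°, p = 72.4304 m, q = 123.5834°, L = 91.9210 m

Let ψ = atan2(Δy, Δx) = atan2(-4.96, -82.85) = -176.5739° be the start→goal bearing.
Normalize: d = |goal − start| / ρ = 82.998338/7.31 = 11.354082, α = (θ_start − ψ) mod 360° = 20.6739° = 0.360828 rad, β = (θ_goal − ψ) mod 360° = 115.0739° = 2.008419 rad.
Common terms: sin α = 0.353049, cos α = 0.935605, sin β = 0.905762, cos β = -0.423788, cos(α−β) = -0.076719, d² = 128.915173. Work in radians in the unit-radius frame; every candidate has L = ρ·(t + p + q).
LSL: p² = 2 + d² − 2cos(α−β) + 2d(sin α − sin β) = 118.517535; p = √p² = 10.886576; φ = atan2(cos β − cos α, d + sin α − sin β) = -0.125195 rad; t = (φ − α) mod 2π = 5.797161 rad, q = (β − φ) mod 2π = 2.133615 rad → L = 7.31·(5.797161 + 10.886576 + 2.133615) = 7.31·18.817352 = 137.554843 m
RSR: p² = 2 + d² − 2cos(α−β) + 2d(sin β − sin α) = 143.619688; p = √p² = 11.984143; φ = atan2(cos α − cos β, d − sin α + sin β) = 0.113677 rad; t = (α − φ) mod 2π = 0.247151 rad, q = (φ − β) mod 2π = 4.388443 rad → L = 7.31·(0.247151 + 11.984143 + 4.388443) = 7.31·16.619738 = 121.490282 m
LSR: p² = d² − 2 + 2cos(α−β) + 2d(sin α + sin β) = 155.347023; p = √p² = 12.463829; φ = atan2(−cos α − cos β, d + sin α + sin β) − atan2(−2, p) = 0.118551 rad; t = (φ − α) mod 2π = 6.040908 rad, q = (φ − β) mod 2π = 4.393317 rad → L = 7.31·(6.040908 + 12.463829 + 4.393317) = 7.31·22.898054 = 167.384776 m
RSL: p² = d² − 2 + 2cos(α−β) − 2d(sin α + sin β) = 98.176448; p = √p² = 9.908403; φ = atan2(cos α + cos β, d − sin α − sin β) − atan2(2, p) = -0.148517 rad; t = (α − φ) mod 2π = 0.509346 rad, q = (β − φ) mod 2π = 2.156937 rad → L = 7.31·(0.509346 + 9.908403 + 2.156937) = 7.31·12.574685 = 91.920950 m
RLR: c = (6 − d² + 2cos(α−β) + 2d(sin α − sin β))/8 = -16.952461, |c| > 1 → infeasible
LRL: c = (6 − d² + 2cos(α−β) − 2d(sin α − sin β))/8 = -13.814692, |c| > 1 → infeasible
Shortest: RSL with L = 91.920950 m ≈ 91.9210 m
Convert RSL to answer units (arcs ×180/π): t = 0.509346·180/π = 29.1834°, p = ρ·p = 7.31·9.908403 = 72.4304 m, q = 2.156937·180/π = 123.5834°, L = 91.9210 m.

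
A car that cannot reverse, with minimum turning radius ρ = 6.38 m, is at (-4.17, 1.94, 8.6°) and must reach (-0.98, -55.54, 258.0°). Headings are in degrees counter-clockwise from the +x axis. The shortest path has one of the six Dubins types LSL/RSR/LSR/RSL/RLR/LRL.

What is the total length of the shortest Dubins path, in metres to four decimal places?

62.3214 m

Let ψ = atan2(Δy, Δx) = atan2(-57.48, 3.19) = -86.8235° be the start→goal bearing.
Normalize: d = |goal − start| / ρ = 57.568451/6.38 = 9.023268, α = (θ_start − ψ) mod 360° = 95.4235° = 1.665454 rad, β = (θ_goal − ψ) mod 360° = 344.8235° = 6.018305 rad.
Common terms: sin α = 0.995523, cos α = -0.094516, sin β = -0.261794, cos β = 0.965124, cos(α−β) = -0.351842, d² = 81.419367. Work in radians in the unit-radius frame; every candidate has L = ρ·(t + p + q).
LSL: p² = 2 + d² − 2cos(α−β) + 2d(sin α − sin β) = 106.813267; p = √p² = 10.335050; φ = atan2(cos β − cos α, d + sin α − sin β) = 0.102709 rad; t = (φ − α) mod 2π = 4.720441 rad, q = (β − φ) mod 2π = 5.915596 rad → L = 6.38·(4.720441 + 10.335050 + 5.915596) = 6.38·20.971087 = 133.795534 m
RSR: p² = 2 + d² − 2cos(α−β) + 2d(sin β − sin α) = 61.432835; p = √p² = 7.837910; φ = atan2(cos α − cos β, d − sin α + sin β) = -0.135609 rad; t = (α − φ) mod 2π = 1.801063 rad, q = (φ − β) mod 2π = 0.129271 rad → L = 6.38·(1.801063 + 7.837910 + 0.129271) = 6.38·9.768244 = 62.321398 m
LSR: p² = d² − 2 + 2cos(α−β) + 2d(sin α + sin β) = 91.956963; p = √p² = 9.589419; φ = atan2(−cos α − cos β, d + sin α + sin β) − atan2(−2, p) = 0.116622 rad; t = (φ − α) mod 2π = 4.734354 rad, q = (φ − β) mod 2π = 0.381503 rad → L = 6.38·(4.734354 + 9.589419 + 0.381503) = 6.38·14.705276 = 93.819658 m
RSL: p² = d² − 2 + 2cos(α−β) − 2d(sin α + sin β) = 65.474405; p = √p² = 8.091626; φ = atan2(cos α + cos β, d − sin α − sin β) − atan2(2, p) = -0.137671 rad; t = (α − φ) mod 2π = 1.803125 rad, q = (β − φ) mod 2π = 6.155976 rad → L = 6.38·(1.803125 + 8.091626 + 6.155976) = 6.38·16.050727 = 102.403640 m
RLR: c = (6 − d² + 2cos(α−β) + 2d(sin α − sin β))/8 = -6.679104, |c| > 1 → infeasible
LRL: c = (6 − d² + 2cos(α−β) − 2d(sin α − sin β))/8 = -12.351658, |c| > 1 → infeasible
Shortest: RSR with L = 62.321398 m ≈ 62.3214 m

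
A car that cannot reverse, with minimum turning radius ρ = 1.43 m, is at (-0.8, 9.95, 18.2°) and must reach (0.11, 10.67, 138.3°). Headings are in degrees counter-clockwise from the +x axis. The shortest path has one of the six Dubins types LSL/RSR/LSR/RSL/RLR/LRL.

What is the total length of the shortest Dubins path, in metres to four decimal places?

10.2001 m

Let ψ = atan2(Δy, Δx) = atan2(0.72, 0.91) = 38.3514° be the start→goal bearing.
Normalize: d = |goal − start| / ρ = 1.160388/1.43 = 0.811460, α = (θ_start − ψ) mod 360° = 339.8486° = 5.931478 rad, β = (θ_goal − ψ) mod 360° = 99.9486° = 1.744433 rad.
Common terms: sin α = -0.344501, cos α = 0.938786, sin β = 0.984963, cos β = -0.172765, cos(α−β) = -0.501511, d² = 0.658467. Work in radians in the unit-radius frame; every candidate has L = ρ·(t + p + q).
LSL: p² = 2 + d² − 2cos(α−β) + 2d(sin α − sin β) = 1.503875; p = √p² = 1.226326; φ = atan2(cos β − cos α, d + sin α − sin β) = -2.006892 rad; t = (φ − α) mod 2π = 4.628001 rad, q = (β − φ) mod 2π = 3.751325 rad → L = 1.43·(4.628001 + 1.226326 + 3.751325) = 1.43·9.605651 = 13.736081 m
RSR: p² = 2 + d² − 2cos(α−β) + 2d(sin β − sin α) = 5.819103; p = √p² = 2.412282; φ = atan2(cos α − cos β, d − sin α + sin β) = 0.478883 rad; t = (α − φ) mod 2π = 5.452595 rad, q = (φ − β) mod 2π = 5.017636 rad → L = 1.43·(5.452595 + 2.412282 + 5.017636) = 1.43·12.882512 = 18.421992 m
LSR: p² = d² − 2 + 2cos(α−β) + 2d(sin α + sin β) = -1.305136 < 0 → infeasible
RSL: p² = d² − 2 + 2cos(α−β) − 2d(sin α + sin β) = -3.383972 < 0 → infeasible
RLR: c = (6 − d² + 2cos(α−β) + 2d(sin α − sin β))/8 = 0.272612; p = 2π − arccos c = 4.988496 rad; φ = atan2(cos α − cos β, d − sin α + sin β) = 0.478883 rad; t = (α − φ + p/2) mod 2π = 1.663657 rad, q = (α − β − t + p) mod 2π = 1.228698 rad → L = 1.43·(1.663657 + 4.988496 + 1.228698) = 1.43·7.880851 = 11.269617 m
LRL: c = (6 − d² + 2cos(α−β) − 2d(sin α − sin β))/8 = 0.812016; p = 2π − arccos c = 5.659986 rad; φ = atan2(cos β − cos α, d + sin α − sin β) = -2.006892 rad; t = (φ − α + p/2) mod 2π = 1.174809 rad, q = (β − α − t + p) mod 2π = 0.298133 rad → L = 1.43·(1.174809 + 5.659986 + 0.298133) = 1.43·7.132928 = 10.200087 m
Shortest: LRL with L = 10.200087 m ≈ 10.2001 m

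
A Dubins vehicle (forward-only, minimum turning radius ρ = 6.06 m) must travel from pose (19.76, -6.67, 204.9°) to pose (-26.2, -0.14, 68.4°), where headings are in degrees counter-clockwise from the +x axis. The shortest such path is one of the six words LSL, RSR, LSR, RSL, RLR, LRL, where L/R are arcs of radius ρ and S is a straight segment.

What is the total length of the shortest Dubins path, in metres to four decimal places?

Let ψ = atan2(Δy, Δx) = atan2(6.53, -45.96) = 171.9135° be the start→goal bearing.
Normalize: d = |goal − start| / ρ = 46.421574/6.06 = 7.660326, α = (θ_start − ψ) mod 360° = 32.9865° = 0.575722 rad, β = (θ_goal − ψ) mod 360° = 256.4865° = 4.476533 rad.
Common terms: sin α = 0.544441, cos α = 0.838799, sin β = -0.972315, cos β = -0.233675, cos(α−β) = -0.725374, d² = 58.680590. Work in radians in the unit-radius frame; every candidate has L = ρ·(t + p + q).
LSL: p² = 2 + d² − 2cos(α−β) + 2d(sin α − sin β) = 85.369023; p = √p² = 9.239536; φ = atan2(cos β − cos α, d + sin α − sin β) = -0.116337 rad; t = (φ − α) mod 2π = 5.591126 rad, q = (β − φ) mod 2π = 4.592870 rad → L = 6.06·(5.591126 + 9.239536 + 4.592870) = 6.06·19.423532 = 117.706604 m
RSR: p² = 2 + d² − 2cos(α−β) + 2d(sin β − sin α) = 38.893654; p = √p² = 6.236478; φ = atan2(cos α − cos β, d − sin α + sin β) = 0.172827 rad; t = (α − φ) mod 2π = 0.402895 rad, q = (φ − β) mod 2π = 1.979479 rad → L = 6.06·(0.402895 + 6.236478 + 1.979479) = 6.06·8.618852 = 52.230244 m
LSR: p² = d² − 2 + 2cos(α−β) + 2d(sin α + sin β) = 48.674535; p = √p² = 6.976714; φ = atan2(−cos α − cos β, d + sin α + sin β) − atan2(−2, p) = 0.195708 rad; t = (φ − α) mod 2π = 5.903170 rad, q = (φ − β) mod 2π = 2.002360 rad → L = 6.06·(5.903170 + 6.976714 + 2.002360) = 6.06·14.882244 = 90.186398 m
RSL: p² = d² − 2 + 2cos(α−β) − 2d(sin α + sin β) = 61.785147; p = √p² = 7.860353; φ = atan2(cos α + cos β, d − sin α − sin β) − atan2(2, p) = -0.174478 rad; t = (α − φ) mod 2π = 0.750200 rad, q = (β − φ) mod 2π = 4.651011 rad → L = 6.06·(0.750200 + 7.860353 + 4.651011) = 6.06·13.261564 = 80.365081 m
RLR: c = (6 − d² + 2cos(α−β) + 2d(sin α − sin β))/8 = -3.861707, |c| > 1 → infeasible
LRL: c = (6 − d² + 2cos(α−β) − 2d(sin α − sin β))/8 = -9.671128, |c| > 1 → infeasible
Shortest: RSR with L = 52.230244 m ≈ 52.2302 m

52.2302 m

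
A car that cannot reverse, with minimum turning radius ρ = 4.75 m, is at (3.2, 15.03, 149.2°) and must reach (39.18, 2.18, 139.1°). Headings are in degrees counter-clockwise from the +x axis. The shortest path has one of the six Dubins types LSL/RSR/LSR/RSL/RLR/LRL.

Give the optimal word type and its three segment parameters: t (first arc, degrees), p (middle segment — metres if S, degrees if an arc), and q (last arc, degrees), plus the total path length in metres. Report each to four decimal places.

Let ψ = atan2(Δy, Δx) = atan2(-12.85, 35.98) = -19.6538° be the start→goal bearing.
Normalize: d = |goal − start| / ρ = 38.205797/4.75 = 8.043326, α = (θ_start − ψ) mod 360° = 168.8538° = 2.947055 rad, β = (θ_goal − ψ) mod 360° = 158.7538° = 2.770777 rad.
Common terms: sin α = 0.193313, cos α = -0.981137, sin β = 0.362376, cos β = -0.932032, cos(α−β) = 0.984503, d² = 64.695087. Work in radians in the unit-radius frame; every candidate has L = ρ·(t + p + q).
LSL: p² = 2 + d² − 2cos(α−β) + 2d(sin α − sin β) = 62.006422; p = √p² = 7.874416; φ = atan2(cos β − cos α, d + sin α − sin β) = 0.006236 rad; t = (φ − α) mod 2π = 3.342366 rad, q = (β − φ) mod 2π = 2.764541 rad → L = 4.75·(3.342366 + 7.874416 + 2.764541) = 4.75·13.981323 = 66.411283 m
RSR: p² = 2 + d² − 2cos(α−β) + 2d(sin β − sin α) = 67.445739; p = √p² = 8.212536; φ = atan2(cos α − cos β, d − sin α + sin β) = -0.005979 rad; t = (α − φ) mod 2π = 2.953035 rad, q = (φ − β) mod 2π = 3.506429 rad → L = 4.75·(2.953035 + 8.212536 + 3.506429) = 4.75·14.671999 = 69.691996 m
LSR: p² = d² − 2 + 2cos(α−β) + 2d(sin α + sin β) = 73.603262; p = √p² = 8.579234; φ = atan2(−cos α − cos β, d + sin α + sin β) − atan2(−2, p) = 0.447952 rad; t = (φ − α) mod 2π = 3.784082 rad, q = (φ − β) mod 2π = 3.960360 rad → L = 4.75·(3.784082 + 8.579234 + 3.960360) = 4.75·16.323677 = 77.537464 m
RSL: p² = d² − 2 + 2cos(α−β) − 2d(sin α + sin β) = 55.724925; p = √p² = 7.464913; φ = atan2(cos α + cos β, d − sin α − sin β) − atan2(2, p) = -0.511930 rad; t = (α − φ) mod 2π = 3.458986 rad, q = (β − φ) mod 2π = 3.282707 rad → L = 4.75·(3.458986 + 7.464913 + 3.282707) = 4.75·14.206606 = 67.481378 m
RLR: c = (6 − d² + 2cos(α−β) + 2d(sin α − sin β))/8 = -7.430717, |c| > 1 → infeasible
LRL: c = (6 − d² + 2cos(α−β) − 2d(sin α − sin β))/8 = -6.750803, |c| > 1 → infeasible
Shortest: LSL with L = 66.411283 m ≈ 66.4113 m
Convert LSL to answer units (arcs ×180/π): t = 3.342366·180/π = 191.5035°, p = ρ·p = 4.75·7.874416 = 37.4035 m, q = 2.764541·180/π = 158.3965°, L = 66.4113 m.

LSL: t = 191.5035°, p = 37.4035 m, q = 158.3965°, L = 66.4113 m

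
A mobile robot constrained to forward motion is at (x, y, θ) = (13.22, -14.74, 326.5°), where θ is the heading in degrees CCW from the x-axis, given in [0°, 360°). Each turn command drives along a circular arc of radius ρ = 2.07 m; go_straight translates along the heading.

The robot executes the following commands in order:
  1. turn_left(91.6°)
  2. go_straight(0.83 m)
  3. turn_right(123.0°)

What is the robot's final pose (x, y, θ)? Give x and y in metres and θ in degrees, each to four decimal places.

set_pose: (x, y, θ) = (13.2200, -14.7400, 326.5000°), ρ = 2.07
turn_left(91.6°): centre at ρ to the left, rotate +91.6° → (16.1199, -14.1077, 418.1000° ≡ 58.1000°)
go_straight(0.83): x += 0.83·cos θ, y += 0.83·sin θ → (16.5585, -13.4031, 58.1000°)
turn_right(123.0°): centre at ρ to the right, rotate −123.0° → (20.1904, -13.6189, -64.9000° ≡ 295.1000°)

(20.1904, -13.6189, 295.1000°)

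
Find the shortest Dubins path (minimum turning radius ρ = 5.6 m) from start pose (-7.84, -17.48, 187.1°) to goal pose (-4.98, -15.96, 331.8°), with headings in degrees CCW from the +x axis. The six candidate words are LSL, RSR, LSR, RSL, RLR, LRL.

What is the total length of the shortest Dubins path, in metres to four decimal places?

Let ψ = atan2(Δy, Δx) = atan2(1.52, 2.86) = 27.9892° be the start→goal bearing.
Normalize: d = |goal − start| / ρ = 3.238827/5.6 = 0.578362, α = (θ_start − ψ) mod 360° = 159.1108° = 2.777007 rad, β = (θ_goal − ψ) mod 360° = 303.8108° = 5.302498 rad.
Common terms: sin α = 0.356563, cos α = -0.934271, sin β = -0.830880, cos β = 0.556452, cos(α−β) = -0.816138, d² = 0.334503. Work in radians in the unit-radius frame; every candidate has L = ρ·(t + p + q).
LSL: p² = 2 + d² − 2cos(α−β) + 2d(sin α − sin β) = 5.340321; p = √p² = 2.310913; φ = atan2(cos β − cos α, d + sin α − sin β) = 0.701127 rad; t = (φ − α) mod 2π = 4.207306 rad, q = (β − φ) mod 2π = 4.601371 rad → L = 5.6·(4.207306 + 2.310913 + 4.601371) = 5.6·11.119590 = 62.269705 m
RSR: p² = 2 + d² − 2cos(α−β) + 2d(sin β − sin α) = 2.593235; p = √p² = 1.610352; φ = atan2(cos α − cos β, d − sin α + sin β) = -1.958678 rad; t = (α − φ) mod 2π = 4.735684 rad, q = (φ − β) mod 2π = 5.305195 rad → L = 5.6·(4.735684 + 1.610352 + 5.305195) = 5.6·11.651232 = 65.246896 m
LSR: p² = d² − 2 + 2cos(α−β) + 2d(sin α + sin β) = -3.846427 < 0 → infeasible
RSL: p² = d² − 2 + 2cos(α−β) − 2d(sin α + sin β) = -2.749118 < 0 → infeasible
RLR: c = (6 − d² + 2cos(α−β) + 2d(sin α − sin β))/8 = 0.675846; p = 2π − arccos c = 5.454500 rad; φ = atan2(cos α − cos β, d − sin α + sin β) = -1.958678 rad; t = (α − φ + p/2) mod 2π = 1.179749 rad, q = (α − β − t + p) mod 2π = 1.749260 rad → L = 5.6·(1.179749 + 5.454500 + 1.749260) = 5.6·8.383510 = 46.947653 m
LRL: c = (6 − d² + 2cos(α−β) − 2d(sin α − sin β))/8 = 0.332460; p = 2π − arccos c = 5.051300 rad; φ = atan2(cos β − cos α, d + sin α − sin β) = 0.701127 rad; t = (φ − α + p/2) mod 2π = 0.449771 rad, q = (β − α − t + p) mod 2π = 0.843835 rad → L = 5.6·(0.449771 + 5.051300 + 0.843835) = 5.6·6.344905 = 35.531470 m
Shortest: LRL with L = 35.531470 m ≈ 35.5315 m

35.5315 m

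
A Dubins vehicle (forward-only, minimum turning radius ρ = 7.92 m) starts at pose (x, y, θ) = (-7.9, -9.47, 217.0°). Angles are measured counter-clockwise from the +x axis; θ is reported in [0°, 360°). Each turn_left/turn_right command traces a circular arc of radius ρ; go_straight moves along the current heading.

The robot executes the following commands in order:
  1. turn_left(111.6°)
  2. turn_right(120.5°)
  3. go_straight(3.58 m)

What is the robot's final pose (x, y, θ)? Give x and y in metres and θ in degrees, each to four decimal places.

(-10.8140, -37.9881, 208.1000°)

set_pose: (x, y, θ) = (-7.9000, -9.4700, 217.0000°), ρ = 7.92
turn_left(111.6°): centre at ρ to the left, rotate +111.6° → (-7.2600, -22.5553, 328.6000°)
turn_right(120.5°): centre at ρ to the right, rotate −120.5° → (-7.6560, -36.3019, 208.1000°)
go_straight(3.58): x += 3.58·cos θ, y += 3.58·sin θ → (-10.8140, -37.9881, 208.1000°)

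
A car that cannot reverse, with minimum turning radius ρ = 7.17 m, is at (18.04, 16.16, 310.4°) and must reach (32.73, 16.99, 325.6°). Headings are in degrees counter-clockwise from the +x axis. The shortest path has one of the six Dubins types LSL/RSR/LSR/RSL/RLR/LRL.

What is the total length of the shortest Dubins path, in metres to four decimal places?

59.2537 m

Let ψ = atan2(Δy, Δx) = atan2(0.83, 14.69) = 3.2338° be the start→goal bearing.
Normalize: d = |goal − start| / ρ = 14.713429/7.17 = 2.052082, α = (θ_start − ψ) mod 360° = 307.1662° = 5.361061 rad, β = (θ_goal − ψ) mod 360° = 322.3662° = 5.626351 rad.
Common terms: sin α = -0.796887, cos α = 0.604129, sin β = -0.610613, cos β = 0.791929, cos(α−β) = 0.965016, d² = 4.211041. Work in radians in the unit-radius frame; every candidate has L = ρ·(t + p + q).
LSL: p² = 2 + d² − 2cos(α−β) + 2d(sin α − sin β) = 3.516510; p = √p² = 1.875236; φ = atan2(cos β − cos α, d + sin α − sin β) = 0.100316 rad; t = (φ − α) mod 2π = 1.022440 rad, q = (β − φ) mod 2π = 5.526035 rad → L = 7.17·(1.022440 + 1.875236 + 5.526035) = 7.17·8.423711 = 60.398010 m
RSR: p² = 2 + d² − 2cos(α−β) + 2d(sin β − sin α) = 5.045507; p = √p² = 2.246221; φ = atan2(cos α − cos β, d − sin α + sin β) = -0.083705 rad; t = (α − φ) mod 2π = 5.444766 rad, q = (φ − β) mod 2π = 0.573129 rad → L = 7.17·(5.444766 + 2.246221 + 0.573129) = 7.17·8.264116 = 59.253711 m
LSR: p² = d² − 2 + 2cos(α−β) + 2d(sin α + sin β) = -1.635536 < 0 → infeasible
RSL: p² = d² − 2 + 2cos(α−β) − 2d(sin α + sin β) = 9.917684; p = √p² = 3.149236; φ = atan2(cos α + cos β, d − sin α − sin β) − atan2(2, p) = -0.182262 rad; t = (α − φ) mod 2π = 5.543323 rad, q = (β − φ) mod 2π = 5.808613 rad → L = 7.17·(5.543323 + 3.149236 + 5.808613) = 7.17·14.501172 = 103.973405 m
RLR: c = (6 − d² + 2cos(α−β) + 2d(sin α − sin β))/8 = 0.369312; p = 2π − arccos c = 5.090657 rad; φ = atan2(cos α − cos β, d − sin α + sin β) = -0.083705 rad; t = (α − φ + p/2) mod 2π = 1.706909 rad, q = (α − β − t + p) mod 2π = 3.118458 rad → L = 7.17·(1.706909 + 5.090657 + 3.118458) = 7.17·9.916024 = 71.097894 m
LRL: c = (6 − d² + 2cos(α−β) − 2d(sin α − sin β))/8 = 0.560436; p = 2π − arccos c = 5.307301 rad; φ = atan2(cos β − cos α, d + sin α − sin β) = 0.100316 rad; t = (φ − α + p/2) mod 2π = 3.676091 rad, q = (β − α − t + p) mod 2π = 1.896501 rad → L = 7.17·(3.676091 + 5.307301 + 1.896501) = 7.17·10.879893 = 78.008833 m
Shortest: RSR with L = 59.253711 m ≈ 59.2537 m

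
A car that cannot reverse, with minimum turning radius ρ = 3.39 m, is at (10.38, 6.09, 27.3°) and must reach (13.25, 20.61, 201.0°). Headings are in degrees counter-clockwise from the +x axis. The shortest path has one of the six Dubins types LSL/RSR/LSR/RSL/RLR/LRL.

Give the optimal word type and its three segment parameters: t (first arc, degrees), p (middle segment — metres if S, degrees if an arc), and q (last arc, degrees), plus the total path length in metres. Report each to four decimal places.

LSL: t = 28.6414°, p = 10.0701 m, q = 145.0586°, L = 20.3474 m

Let ψ = atan2(Δy, Δx) = atan2(14.52, 2.87) = 78.8191° be the start→goal bearing.
Normalize: d = |goal − start| / ρ = 14.800922/3.39 = 4.366054, α = (θ_start − ψ) mod 360° = 308.4809° = 5.384007 rad, β = (θ_goal − ψ) mod 360° = 122.1809° = 2.132458 rad.
Common terms: sin α = -0.782816, cos α = 0.622253, sin β = 0.846371, cos β = -0.532594, cos(α−β) = -0.993961, d² = 19.062425. Work in radians in the unit-radius frame; every candidate has L = ρ·(t + p + q).
LSL: p² = 2 + d² − 2cos(α−β) + 2d(sin α − sin β) = 8.824112; p = √p² = 2.970541; φ = atan2(cos β − cos α, d + sin α − sin β) = -0.399293 rad; t = (φ − α) mod 2π = 0.499886 rad, q = (β − φ) mod 2π = 2.531751 rad → L = 3.39·(0.499886 + 2.970541 + 2.531751) = 3.39·6.002178 = 20.347382 m
RSR: p² = 2 + d² − 2cos(α−β) + 2d(sin β − sin α) = 37.276583; p = √p² = 6.105455; φ = atan2(cos α − cos β, d − sin α + sin β) = 0.190296 rad; t = (α − φ) mod 2π = 5.193710 rad, q = (φ − β) mod 2π = 4.341023 rad → L = 3.39·(5.193710 + 6.105455 + 4.341023) = 3.39·15.640189 = 53.020240 m
LSR: p² = d² − 2 + 2cos(α−β) + 2d(sin α + sin β) = 15.629473; p = √p² = 3.953413; φ = atan2(−cos α − cos β, d + sin α + sin β) − atan2(−2, p) = 0.448112 rad; t = (φ − α) mod 2π = 1.347290 rad, q = (φ − β) mod 2π = 4.598839 rad → L = 3.39·(1.347290 + 3.953413 + 4.598839) = 3.39·9.899542 = 33.559447 m
RSL: p² = d² − 2 + 2cos(α−β) − 2d(sin α + sin β) = 14.519534; p = √p² = 3.810451; φ = atan2(cos α + cos β, d − sin α − sin β) − atan2(2, p) = -0.462511 rad; t = (α − φ) mod 2π = 5.846518 rad, q = (β − φ) mod 2π = 2.594969 rad → L = 3.39·(5.846518 + 3.810451 + 2.594969) = 3.39·12.251938 = 41.534069 m
RLR: c = (6 − d² + 2cos(α−β) + 2d(sin α − sin β))/8 = -3.659573, |c| > 1 → infeasible
LRL: c = (6 − d² + 2cos(α−β) − 2d(sin α − sin β))/8 = -0.103014; p = 2π − arccos c = 4.609192 rad; φ = atan2(cos β − cos α, d + sin α − sin β) = -0.399293 rad; t = (φ − α + p/2) mod 2π = 2.804482 rad, q = (β − α − t + p) mod 2π = 4.836347 rad → L = 3.39·(2.804482 + 4.609192 + 4.836347) = 3.39·12.250021 = 41.527571 m
Shortest: LSL with L = 20.347382 m ≈ 20.3474 m
Convert LSL to answer units (arcs ×180/π): t = 0.499886·180/π = 28.6414°, p = ρ·p = 3.39·2.970541 = 10.0701 m, q = 2.531751·180/π = 145.0586°, L = 20.3474 m.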